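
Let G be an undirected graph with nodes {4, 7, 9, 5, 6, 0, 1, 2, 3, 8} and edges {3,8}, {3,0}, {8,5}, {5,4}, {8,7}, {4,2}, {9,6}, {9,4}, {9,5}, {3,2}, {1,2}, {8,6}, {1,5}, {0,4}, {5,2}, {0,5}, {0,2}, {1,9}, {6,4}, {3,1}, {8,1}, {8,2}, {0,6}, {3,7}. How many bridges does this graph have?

The edges on the cycle 1-9-5-2-1 are not bridges since each lies on that cycle.
Every edge lies on some cycle, so there are no bridges.

0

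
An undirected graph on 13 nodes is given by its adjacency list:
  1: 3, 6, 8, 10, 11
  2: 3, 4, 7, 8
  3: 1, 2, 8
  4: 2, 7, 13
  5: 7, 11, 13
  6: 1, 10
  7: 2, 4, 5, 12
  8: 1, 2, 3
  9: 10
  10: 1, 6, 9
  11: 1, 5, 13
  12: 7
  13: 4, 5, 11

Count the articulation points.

3

Removing 1 increases the component count from 1 to 2, so 1 is a cut vertex.
Removing 7 increases the component count from 1 to 2, so 7 is a cut vertex.
Removing 10 increases the component count from 1 to 2, so 10 is a cut vertex.
By contrast removing 12 leaves 1 component; it is not a cut vertex. No other vertex is a cut vertex either.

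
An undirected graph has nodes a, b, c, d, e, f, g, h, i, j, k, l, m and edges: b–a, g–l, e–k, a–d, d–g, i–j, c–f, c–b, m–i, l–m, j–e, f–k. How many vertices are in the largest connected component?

12

h is isolated — a component by itself.
Starting from a we can reach a, b, c, d, e, f, g, i, j, k, l, m. That is one component of size 12.
The largest has 12 vertices.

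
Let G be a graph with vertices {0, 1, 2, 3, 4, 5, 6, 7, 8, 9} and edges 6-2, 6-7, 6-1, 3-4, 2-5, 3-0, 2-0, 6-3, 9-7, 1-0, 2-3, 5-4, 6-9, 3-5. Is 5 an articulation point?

Deleting 5 leaves 2 components (was 2), so 5 is not a cut vertex.

No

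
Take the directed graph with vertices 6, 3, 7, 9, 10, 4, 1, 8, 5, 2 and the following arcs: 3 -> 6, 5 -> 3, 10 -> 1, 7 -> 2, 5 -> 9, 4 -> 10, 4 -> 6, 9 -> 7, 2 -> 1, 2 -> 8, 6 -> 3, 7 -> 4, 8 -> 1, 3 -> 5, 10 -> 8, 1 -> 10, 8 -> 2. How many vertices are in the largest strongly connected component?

6

{3, 4, 5, 6, 7, 9} are all mutually reachable — one SCC of size 6.
{1, 2, 8, 10} are all mutually reachable — one SCC of size 4.
The largest has 6 vertices.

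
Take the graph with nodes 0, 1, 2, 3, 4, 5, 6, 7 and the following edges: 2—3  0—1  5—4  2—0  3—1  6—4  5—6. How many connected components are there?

7 is isolated — a component by itself.
Starting from 4 we can reach 4, 5, 6. That is one component of size 3.
Starting from 0 we can reach 0, 1, 2, 3. That is one component of size 4.
Total: 3 components.

3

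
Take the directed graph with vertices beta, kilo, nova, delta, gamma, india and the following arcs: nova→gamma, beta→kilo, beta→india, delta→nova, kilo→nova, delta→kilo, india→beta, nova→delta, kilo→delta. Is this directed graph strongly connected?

There is no directed path from delta to india, so the graph is not strongly connected.

No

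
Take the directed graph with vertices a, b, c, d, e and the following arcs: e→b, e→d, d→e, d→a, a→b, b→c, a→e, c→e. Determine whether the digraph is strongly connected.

From e we can reach every vertex (a, b, c, d, e), and every vertex can reach e (a, b, c, d, e). So the whole graph is one strongly connected component.

Yes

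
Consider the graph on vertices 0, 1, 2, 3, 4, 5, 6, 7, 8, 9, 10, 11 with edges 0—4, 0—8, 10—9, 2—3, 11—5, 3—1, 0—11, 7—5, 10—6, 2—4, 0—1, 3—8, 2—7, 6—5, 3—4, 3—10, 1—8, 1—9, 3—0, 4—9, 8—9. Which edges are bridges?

The edges on the cycle 3-0-8-1-3 are not bridges since each lies on that cycle.
Every edge lies on some cycle, so there are no bridges.

none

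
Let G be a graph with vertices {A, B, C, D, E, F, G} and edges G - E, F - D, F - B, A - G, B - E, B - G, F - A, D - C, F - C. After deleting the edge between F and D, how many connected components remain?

F and D are still connected via F-C-D, so the component count stays at 1.

1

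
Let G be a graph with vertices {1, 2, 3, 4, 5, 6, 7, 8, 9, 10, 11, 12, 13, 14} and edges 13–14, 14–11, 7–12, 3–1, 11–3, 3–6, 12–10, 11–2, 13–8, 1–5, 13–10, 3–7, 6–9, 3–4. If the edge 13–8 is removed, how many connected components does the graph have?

Before removal there is 1 component.
13–8 is a bridge — removing it separates 13's side from 8's side.
After removal: 2 components.

2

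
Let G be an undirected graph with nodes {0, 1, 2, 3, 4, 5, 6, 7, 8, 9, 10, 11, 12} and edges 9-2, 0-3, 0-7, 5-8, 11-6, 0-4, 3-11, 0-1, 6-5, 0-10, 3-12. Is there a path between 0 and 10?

Yes

From 0 we can reach 0, 1, 3, 4, 5, 6, 7, 8, 10, 11, 12, which includes 10.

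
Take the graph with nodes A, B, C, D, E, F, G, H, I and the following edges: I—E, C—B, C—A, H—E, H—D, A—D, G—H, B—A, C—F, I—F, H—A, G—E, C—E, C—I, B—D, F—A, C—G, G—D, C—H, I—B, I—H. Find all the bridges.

none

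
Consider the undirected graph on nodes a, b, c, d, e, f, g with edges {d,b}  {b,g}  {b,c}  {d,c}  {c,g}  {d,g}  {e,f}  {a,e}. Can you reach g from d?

From d we can reach b, c, d, g, which includes g.

Yes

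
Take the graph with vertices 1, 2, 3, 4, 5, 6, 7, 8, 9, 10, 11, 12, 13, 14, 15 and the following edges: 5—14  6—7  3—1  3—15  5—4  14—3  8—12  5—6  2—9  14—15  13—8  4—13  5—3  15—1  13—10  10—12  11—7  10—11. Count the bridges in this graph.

1

The edges on the cycle 5-14-15-1-3-5 are not bridges since each lies on that cycle.
But removing 2—9 disconnects 2 from 9 — this is a bridge.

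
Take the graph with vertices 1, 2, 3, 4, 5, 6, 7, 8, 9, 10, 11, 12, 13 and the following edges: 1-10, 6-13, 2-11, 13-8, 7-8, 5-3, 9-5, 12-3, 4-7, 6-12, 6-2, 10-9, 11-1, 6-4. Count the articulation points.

Removing 6 increases the component count from 1 to 2, so 6 is a cut vertex.
By contrast removing 1 leaves 1 component; it is not a cut vertex. No other vertex is a cut vertex either.

1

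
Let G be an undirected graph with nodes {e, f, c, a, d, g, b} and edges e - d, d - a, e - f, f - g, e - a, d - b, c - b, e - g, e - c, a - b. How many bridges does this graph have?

0

The edges on the cycle e-f-g-e are not bridges since each lies on that cycle.
Every edge lies on some cycle, so there are no bridges.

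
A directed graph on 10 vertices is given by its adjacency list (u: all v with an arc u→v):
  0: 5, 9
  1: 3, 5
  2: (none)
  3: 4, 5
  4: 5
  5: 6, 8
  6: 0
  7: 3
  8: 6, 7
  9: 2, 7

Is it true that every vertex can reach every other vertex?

No

There is no directed path from 8 to 1, so the graph is not strongly connected.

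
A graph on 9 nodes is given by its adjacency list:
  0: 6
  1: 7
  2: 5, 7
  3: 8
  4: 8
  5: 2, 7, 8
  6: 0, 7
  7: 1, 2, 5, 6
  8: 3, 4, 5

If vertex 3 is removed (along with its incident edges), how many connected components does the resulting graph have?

With 3 gone, the remaining components are: {0, 1, 2, 4, 5, 6, 7, 8}.
That is 1 component.

1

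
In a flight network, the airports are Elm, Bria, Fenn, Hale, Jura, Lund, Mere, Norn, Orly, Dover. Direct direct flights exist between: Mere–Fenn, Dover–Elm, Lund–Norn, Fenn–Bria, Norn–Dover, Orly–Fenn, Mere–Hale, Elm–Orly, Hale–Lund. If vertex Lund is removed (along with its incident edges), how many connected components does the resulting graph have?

2

With Lund gone, the remaining components are: {Jura}; {Elm, Bria, Fenn, Hale, Mere, Norn, Orly, Dover}.
That is 2 components.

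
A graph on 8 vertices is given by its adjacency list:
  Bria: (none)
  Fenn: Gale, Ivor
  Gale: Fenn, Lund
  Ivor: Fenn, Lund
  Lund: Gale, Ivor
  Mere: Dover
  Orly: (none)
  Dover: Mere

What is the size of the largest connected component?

4

Orly is isolated — a component by itself.
Bria is isolated — a component by itself.
Starting from Mere we can reach Mere, Dover. That is one component of size 2.
Starting from Fenn we can reach Fenn, Gale, Ivor, Lund. That is one component of size 4.
The largest has 4 vertices.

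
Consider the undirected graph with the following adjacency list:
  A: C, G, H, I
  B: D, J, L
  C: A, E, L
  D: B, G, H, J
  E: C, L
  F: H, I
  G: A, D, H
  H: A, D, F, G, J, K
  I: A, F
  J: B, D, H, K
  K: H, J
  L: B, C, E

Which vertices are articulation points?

none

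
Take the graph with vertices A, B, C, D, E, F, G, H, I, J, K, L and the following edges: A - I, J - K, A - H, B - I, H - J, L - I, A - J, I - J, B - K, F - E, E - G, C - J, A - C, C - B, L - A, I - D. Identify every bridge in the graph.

The edges on the cycle C-B-K-J-C are not bridges since each lies on that cycle.
But removing D - I disconnects D from I; removing E - G disconnects E from G; removing F - E disconnects F from E — these are bridges.

D-I, E-F, E-G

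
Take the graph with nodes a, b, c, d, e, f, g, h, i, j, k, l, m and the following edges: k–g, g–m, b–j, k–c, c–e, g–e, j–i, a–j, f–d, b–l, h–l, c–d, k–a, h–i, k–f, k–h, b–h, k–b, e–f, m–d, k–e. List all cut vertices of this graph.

k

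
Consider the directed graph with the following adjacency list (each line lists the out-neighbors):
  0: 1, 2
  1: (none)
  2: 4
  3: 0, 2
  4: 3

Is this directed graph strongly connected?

No

There is no directed path from 1 to 2, so the graph is not strongly connected.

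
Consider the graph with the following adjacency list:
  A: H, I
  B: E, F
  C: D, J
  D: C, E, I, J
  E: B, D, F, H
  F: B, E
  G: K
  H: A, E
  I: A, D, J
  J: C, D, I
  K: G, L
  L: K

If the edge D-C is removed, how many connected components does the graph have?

2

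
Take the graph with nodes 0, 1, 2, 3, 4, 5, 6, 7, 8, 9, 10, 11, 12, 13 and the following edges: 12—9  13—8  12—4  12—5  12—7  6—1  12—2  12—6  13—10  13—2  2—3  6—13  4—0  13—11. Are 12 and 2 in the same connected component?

From 12 we can reach 0, 1, 2, 3, 4, 5, 6, 7, 8, 9, 10, 11, 12, 13, which includes 2.

Yes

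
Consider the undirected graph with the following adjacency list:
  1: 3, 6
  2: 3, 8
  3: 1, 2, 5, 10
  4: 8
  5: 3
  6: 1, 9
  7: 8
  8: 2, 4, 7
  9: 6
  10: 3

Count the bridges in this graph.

removing 8-4 disconnects 8 from 4; removing 7-8 disconnects 7 from 8; removing 6-1 disconnects 6 from 1; removing 8-2 disconnects 8 from 2 — these are bridges.
In total 9 edges are bridges.

9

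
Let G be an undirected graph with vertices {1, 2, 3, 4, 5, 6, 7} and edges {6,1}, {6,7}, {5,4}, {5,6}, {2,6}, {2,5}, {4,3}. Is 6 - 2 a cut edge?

No

After removing 6 - 2, the path 6-5-2 still connects them, so the edge is not a bridge.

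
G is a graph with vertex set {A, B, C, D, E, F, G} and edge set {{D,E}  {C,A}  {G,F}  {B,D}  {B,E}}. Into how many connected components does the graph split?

3

Starting from F we can reach F, G. That is one component of size 2.
Starting from A we can reach A, C. That is one component of size 2.
Starting from B we can reach B, D, E. That is one component of size 3.
Total: 3 components.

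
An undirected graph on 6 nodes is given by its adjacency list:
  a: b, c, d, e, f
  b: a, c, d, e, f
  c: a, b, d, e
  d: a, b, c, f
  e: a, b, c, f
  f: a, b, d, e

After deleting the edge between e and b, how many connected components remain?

1

e and b are still connected via e-f-b, so the component count stays at 1.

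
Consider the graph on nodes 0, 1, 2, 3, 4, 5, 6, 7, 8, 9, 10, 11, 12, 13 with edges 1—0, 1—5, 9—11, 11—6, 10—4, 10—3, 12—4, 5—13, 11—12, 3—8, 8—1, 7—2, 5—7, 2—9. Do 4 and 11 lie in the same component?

From 4 we can reach 0, 1, 2, 3, 4, 5, 6, 7, 8, 9, 10, 11, 12, 13, which includes 11.

Yes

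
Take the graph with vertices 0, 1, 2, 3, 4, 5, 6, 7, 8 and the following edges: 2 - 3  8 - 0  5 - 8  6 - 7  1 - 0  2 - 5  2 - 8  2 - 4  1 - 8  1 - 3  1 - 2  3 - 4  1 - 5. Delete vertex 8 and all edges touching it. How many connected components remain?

2

With 8 gone, the remaining components are: {6, 7}; {0, 1, 2, 3, 4, 5}.
That is 2 components.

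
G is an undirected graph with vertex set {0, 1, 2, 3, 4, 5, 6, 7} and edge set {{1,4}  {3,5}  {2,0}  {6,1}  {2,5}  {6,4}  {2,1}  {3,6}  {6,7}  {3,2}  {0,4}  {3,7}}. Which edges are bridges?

The edges on the cycle 3-2-1-4-6-3 are not bridges since each lies on that cycle.
Every edge lies on some cycle, so there are no bridges.

none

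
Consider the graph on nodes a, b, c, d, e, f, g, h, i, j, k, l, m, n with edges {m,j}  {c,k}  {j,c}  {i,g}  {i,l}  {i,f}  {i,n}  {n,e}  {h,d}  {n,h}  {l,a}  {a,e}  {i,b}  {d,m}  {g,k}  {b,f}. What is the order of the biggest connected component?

14

Starting from a we can reach a, b, c, d, e, f, g, h, i, j, k, l, m, n. That is one component of size 14.
The largest has 14 vertices.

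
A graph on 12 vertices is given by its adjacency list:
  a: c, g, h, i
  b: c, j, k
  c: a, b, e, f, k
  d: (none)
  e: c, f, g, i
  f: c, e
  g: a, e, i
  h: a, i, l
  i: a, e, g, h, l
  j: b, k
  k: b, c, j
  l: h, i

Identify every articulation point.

c

Removing c increases the component count from 2 to 3, so c is a cut vertex.
By contrast removing j leaves 2 components; it is not a cut vertex. No other vertex is a cut vertex either.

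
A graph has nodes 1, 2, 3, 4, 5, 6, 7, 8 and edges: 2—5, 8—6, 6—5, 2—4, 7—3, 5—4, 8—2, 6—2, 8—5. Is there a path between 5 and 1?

The component containing 5 is {2, 4, 5, 6, 8}, and 1 is not in it.

No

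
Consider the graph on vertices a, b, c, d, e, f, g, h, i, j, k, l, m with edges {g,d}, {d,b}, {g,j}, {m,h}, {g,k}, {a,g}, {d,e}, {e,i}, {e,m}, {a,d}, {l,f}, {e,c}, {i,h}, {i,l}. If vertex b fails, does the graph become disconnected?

No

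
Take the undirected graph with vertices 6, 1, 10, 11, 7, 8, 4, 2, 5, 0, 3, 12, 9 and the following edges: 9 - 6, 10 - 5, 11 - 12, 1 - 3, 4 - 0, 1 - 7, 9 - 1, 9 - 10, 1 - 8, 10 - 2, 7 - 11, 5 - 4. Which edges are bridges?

removing 1 - 3 disconnects 1 from 3; removing 4 - 0 disconnects 4 from 0; removing 9 - 6 disconnects 9 from 6; removing 9 - 10 disconnects 9 from 10 — these are bridges.
In total 12 edges are bridges.

0-4, 1-3, 1-7, 1-8, 1-9, 10-2, 10-5, 10-9, 11-12, 11-7, 4-5, 6-9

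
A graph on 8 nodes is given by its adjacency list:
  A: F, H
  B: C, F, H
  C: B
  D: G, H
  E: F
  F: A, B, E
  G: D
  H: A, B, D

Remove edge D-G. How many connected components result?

2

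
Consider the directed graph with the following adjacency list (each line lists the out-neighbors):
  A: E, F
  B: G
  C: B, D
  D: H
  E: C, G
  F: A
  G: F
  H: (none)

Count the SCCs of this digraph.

{A, B, C, E, F, G} are all mutually reachable — one SCC of size 6.
{D} is an SCC by itself.
{H} is an SCC by itself.
That gives 3 strongly connected components.

3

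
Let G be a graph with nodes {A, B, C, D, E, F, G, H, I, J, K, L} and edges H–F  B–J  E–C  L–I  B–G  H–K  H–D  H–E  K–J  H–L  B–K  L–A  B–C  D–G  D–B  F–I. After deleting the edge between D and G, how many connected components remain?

D and G are still connected via D-B-G, so the component count stays at 1.

1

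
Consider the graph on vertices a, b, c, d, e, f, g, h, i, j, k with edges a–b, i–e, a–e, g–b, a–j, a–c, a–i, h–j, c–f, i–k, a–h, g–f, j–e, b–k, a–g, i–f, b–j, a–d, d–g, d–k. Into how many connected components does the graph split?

Starting from a we can reach a, b, c, d, e, f, g, h, i, j, k. That is one component of size 11.
Total: 1 component.

1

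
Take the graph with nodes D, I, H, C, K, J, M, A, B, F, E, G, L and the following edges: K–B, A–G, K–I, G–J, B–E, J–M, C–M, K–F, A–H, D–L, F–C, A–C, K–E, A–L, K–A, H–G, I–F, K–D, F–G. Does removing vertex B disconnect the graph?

No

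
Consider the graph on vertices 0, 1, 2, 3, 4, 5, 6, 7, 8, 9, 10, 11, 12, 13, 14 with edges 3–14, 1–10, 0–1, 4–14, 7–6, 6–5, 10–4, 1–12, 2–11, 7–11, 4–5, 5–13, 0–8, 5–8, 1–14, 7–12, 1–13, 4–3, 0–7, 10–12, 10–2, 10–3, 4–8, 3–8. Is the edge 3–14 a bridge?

No

After removing 3–14, the path 3-4-14 still connects them, so the edge is not a bridge.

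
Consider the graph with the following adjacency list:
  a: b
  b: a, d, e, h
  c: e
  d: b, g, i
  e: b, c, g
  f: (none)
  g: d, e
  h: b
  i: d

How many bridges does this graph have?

The edges on the cycle g-d-b-e-g are not bridges since each lies on that cycle.
But removing b-a disconnects b from a; removing b-h disconnects b from h; removing d-i disconnects d from i; removing e-c disconnects e from c — these are bridges.
That makes 4 bridges.

4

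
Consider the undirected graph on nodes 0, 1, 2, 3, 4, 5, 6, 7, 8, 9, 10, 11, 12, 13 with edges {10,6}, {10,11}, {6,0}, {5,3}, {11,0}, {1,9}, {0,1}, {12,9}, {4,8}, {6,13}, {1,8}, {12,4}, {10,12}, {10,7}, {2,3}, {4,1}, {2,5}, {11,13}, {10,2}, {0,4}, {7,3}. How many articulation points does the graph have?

Removing 10 increases the component count from 1 to 2, so 10 is a cut vertex.
By contrast removing 12 leaves 1 component; it is not a cut vertex. No other vertex is a cut vertex either.

1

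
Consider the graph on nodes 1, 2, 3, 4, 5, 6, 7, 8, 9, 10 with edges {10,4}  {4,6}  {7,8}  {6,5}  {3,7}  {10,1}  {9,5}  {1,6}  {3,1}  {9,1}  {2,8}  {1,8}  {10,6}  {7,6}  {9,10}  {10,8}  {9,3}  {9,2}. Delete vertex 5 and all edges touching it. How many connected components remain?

With 5 gone, the remaining components are: {1, 2, 3, 4, 6, 7, 8, 9, 10}.
That is 1 component.

1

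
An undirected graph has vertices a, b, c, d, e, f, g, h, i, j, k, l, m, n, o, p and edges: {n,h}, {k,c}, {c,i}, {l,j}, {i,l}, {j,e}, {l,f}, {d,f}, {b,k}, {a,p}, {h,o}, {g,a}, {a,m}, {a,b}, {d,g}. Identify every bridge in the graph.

a-m, a-p, e-j, h-n, h-o, j-l

The edges on the cycle d-g-a-b-k-c-i-l-f-d are not bridges since each lies on that cycle.
But removing a - p disconnects a from p; removing n - h disconnects n from h; removing j - l disconnects j from l; removing a - m disconnects a from m — these are bridges.
In total 6 edges are bridges.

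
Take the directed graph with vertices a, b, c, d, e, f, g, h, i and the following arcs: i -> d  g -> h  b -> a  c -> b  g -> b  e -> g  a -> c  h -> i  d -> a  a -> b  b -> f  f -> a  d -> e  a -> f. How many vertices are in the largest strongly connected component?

5

{d, e, g, h, i} are all mutually reachable — one SCC of size 5.
{a, b, c, f} are all mutually reachable — one SCC of size 4.
The largest has 5 vertices.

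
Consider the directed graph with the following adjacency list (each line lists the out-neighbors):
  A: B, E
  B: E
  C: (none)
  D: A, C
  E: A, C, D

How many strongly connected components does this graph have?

{A, B, D, E} are all mutually reachable — one SCC of size 4.
{C} is an SCC by itself.
That gives 2 strongly connected components.

2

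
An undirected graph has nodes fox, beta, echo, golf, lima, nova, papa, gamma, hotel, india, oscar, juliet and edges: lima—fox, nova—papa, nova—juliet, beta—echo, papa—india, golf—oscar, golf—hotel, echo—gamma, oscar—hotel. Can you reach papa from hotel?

The component containing hotel is {golf, hotel, oscar}, and papa is not in it.

No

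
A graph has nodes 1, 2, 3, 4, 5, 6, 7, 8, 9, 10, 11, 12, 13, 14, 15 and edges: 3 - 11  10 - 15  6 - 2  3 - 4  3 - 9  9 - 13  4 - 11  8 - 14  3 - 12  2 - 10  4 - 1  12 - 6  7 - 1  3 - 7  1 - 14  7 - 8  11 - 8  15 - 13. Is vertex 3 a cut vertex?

Yes

Deleting 3 raises the number of components from 2 to 3, so 3 is a cut vertex.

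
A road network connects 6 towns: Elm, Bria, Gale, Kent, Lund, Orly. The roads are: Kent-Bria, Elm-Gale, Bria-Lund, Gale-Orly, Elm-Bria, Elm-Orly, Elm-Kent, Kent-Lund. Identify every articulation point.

Removing Elm increases the component count from 1 to 2, so Elm is a cut vertex.
By contrast removing Bria leaves 1 component; it is not a cut vertex. No other vertex is a cut vertex either.

Elm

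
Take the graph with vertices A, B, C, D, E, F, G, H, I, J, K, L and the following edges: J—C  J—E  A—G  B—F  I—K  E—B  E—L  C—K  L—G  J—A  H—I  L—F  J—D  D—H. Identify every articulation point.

Removing J increases the component count from 1 to 2, so J is a cut vertex.
By contrast removing F leaves 1 component; it is not a cut vertex. No other vertex is a cut vertex either.

J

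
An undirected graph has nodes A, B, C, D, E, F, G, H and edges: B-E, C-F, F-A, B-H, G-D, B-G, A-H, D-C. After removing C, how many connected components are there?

With C gone, the remaining components are: {A, B, D, E, F, G, H}.
That is 1 component.

1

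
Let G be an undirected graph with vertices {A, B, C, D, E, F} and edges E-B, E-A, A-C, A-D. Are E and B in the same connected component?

From E we can reach A, B, C, D, E, which includes B.

Yes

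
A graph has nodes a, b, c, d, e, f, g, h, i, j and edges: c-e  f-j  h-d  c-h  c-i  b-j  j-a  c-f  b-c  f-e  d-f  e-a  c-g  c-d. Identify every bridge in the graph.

c-g, c-i

The edges on the cycle c-h-d-c are not bridges since each lies on that cycle.
But removing g-c disconnects g from c; removing i-c disconnects i from c — these are bridges.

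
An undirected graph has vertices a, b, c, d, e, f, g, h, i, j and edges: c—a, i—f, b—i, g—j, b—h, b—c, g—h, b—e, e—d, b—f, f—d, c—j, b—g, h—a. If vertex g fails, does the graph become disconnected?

No

Deleting g leaves 1 component (was 1) (its neighbors b, h, j remain connected to each other), so g is not a cut vertex.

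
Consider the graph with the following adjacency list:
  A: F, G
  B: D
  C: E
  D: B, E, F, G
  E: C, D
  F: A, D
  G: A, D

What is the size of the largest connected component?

7

Starting from A we can reach A, B, C, D, E, F, G. That is one component of size 7.
The largest has 7 vertices.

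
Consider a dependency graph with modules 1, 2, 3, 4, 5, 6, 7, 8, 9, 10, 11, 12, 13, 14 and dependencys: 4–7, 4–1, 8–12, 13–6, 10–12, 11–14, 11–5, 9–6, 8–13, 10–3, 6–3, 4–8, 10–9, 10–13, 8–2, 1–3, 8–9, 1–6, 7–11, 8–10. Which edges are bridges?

11-14, 11-5, 11-7, 2-8, 4-7

The edges on the cycle 8-10-12-8 are not bridges since each lies on that cycle.
But removing 4–7 disconnects 4 from 7; removing 14–11 disconnects 14 from 11; removing 7–11 disconnects 7 from 11; removing 2–8 disconnects 2 from 8 — these are bridges.
In total 5 edges are bridges.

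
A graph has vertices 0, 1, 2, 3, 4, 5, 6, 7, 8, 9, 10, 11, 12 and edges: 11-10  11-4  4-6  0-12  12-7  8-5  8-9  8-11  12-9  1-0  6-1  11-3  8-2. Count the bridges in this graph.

The edges on the cycle 8-11-4-6-1-0-12-9-8 are not bridges since each lies on that cycle.
But removing 11-10 disconnects 11 from 10; removing 7-12 disconnects 7 from 12; removing 11-3 disconnects 11 from 3; removing 8-2 disconnects 8 from 2 — these are bridges.
In total 5 edges are bridges.

5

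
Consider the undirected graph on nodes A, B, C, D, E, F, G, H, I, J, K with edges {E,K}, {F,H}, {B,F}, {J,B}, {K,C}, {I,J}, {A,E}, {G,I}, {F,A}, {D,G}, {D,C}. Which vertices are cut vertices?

Removing F increases the component count from 1 to 2, so F is a cut vertex.
By contrast removing G leaves 1 component; it is not a cut vertex. No other vertex is a cut vertex either.

F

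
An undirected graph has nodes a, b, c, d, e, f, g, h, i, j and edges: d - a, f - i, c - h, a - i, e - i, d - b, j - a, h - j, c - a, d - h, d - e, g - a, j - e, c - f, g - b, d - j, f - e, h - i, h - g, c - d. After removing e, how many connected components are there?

With e gone, the remaining components are: {a, b, c, d, f, g, h, i, j}.
That is 1 component.

1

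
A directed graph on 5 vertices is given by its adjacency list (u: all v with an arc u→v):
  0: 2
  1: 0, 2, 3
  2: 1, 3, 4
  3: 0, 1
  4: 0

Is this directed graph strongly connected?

Yes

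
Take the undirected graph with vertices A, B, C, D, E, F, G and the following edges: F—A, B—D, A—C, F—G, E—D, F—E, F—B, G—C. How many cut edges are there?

0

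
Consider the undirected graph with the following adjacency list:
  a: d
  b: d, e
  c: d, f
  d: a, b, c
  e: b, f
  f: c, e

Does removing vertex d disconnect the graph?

Yes

Deleting d raises the number of components from 1 to 2, so d is a cut vertex.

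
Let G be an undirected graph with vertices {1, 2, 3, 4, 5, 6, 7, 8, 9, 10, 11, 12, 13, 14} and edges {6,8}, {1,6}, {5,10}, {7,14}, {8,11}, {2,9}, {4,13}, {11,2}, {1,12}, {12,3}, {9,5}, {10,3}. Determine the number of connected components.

Starting from 7 we can reach 7, 14. That is one component of size 2.
Starting from 4 we can reach 4, 13. That is one component of size 2.
Starting from 1 we can reach 1, 2, 3, 5, 6, 8, 9, 10, 11, 12. That is one component of size 10.
Total: 3 components.

3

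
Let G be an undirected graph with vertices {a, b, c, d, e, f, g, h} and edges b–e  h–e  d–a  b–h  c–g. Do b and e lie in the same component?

From b we can reach b, e, h, which includes e.

Yes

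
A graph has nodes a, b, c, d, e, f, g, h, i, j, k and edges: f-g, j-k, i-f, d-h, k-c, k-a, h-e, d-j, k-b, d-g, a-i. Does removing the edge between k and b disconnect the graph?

Yes

Removing k-b leaves no path between k and b: the component count goes from 1 to 2. So it is a bridge.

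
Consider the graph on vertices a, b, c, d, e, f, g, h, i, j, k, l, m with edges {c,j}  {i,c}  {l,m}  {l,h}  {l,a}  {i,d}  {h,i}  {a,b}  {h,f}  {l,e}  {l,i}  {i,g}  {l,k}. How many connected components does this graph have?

Starting from a we can reach a, b, c, d, e, f, g, h, i, j, k, l, m. That is one component of size 13.
Total: 1 component.

1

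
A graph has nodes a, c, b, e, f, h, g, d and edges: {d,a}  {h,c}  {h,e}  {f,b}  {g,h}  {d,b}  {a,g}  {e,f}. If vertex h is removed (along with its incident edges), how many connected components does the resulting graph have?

2

With h gone, the remaining components are: {c}; {a, b, d, e, f, g}.
That is 2 components.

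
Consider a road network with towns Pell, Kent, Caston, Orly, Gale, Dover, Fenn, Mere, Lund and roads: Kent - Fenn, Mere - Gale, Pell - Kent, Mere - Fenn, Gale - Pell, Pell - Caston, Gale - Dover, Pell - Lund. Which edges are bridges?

Caston-Pell, Dover-Gale, Lund-Pell

The edges on the cycle Mere-Gale-Pell-Kent-Fenn-Mere are not bridges since each lies on that cycle.
But removing Pell - Caston disconnects Pell from Caston; removing Gale - Dover disconnects Gale from Dover; removing Pell - Lund disconnects Pell from Lund — these are bridges.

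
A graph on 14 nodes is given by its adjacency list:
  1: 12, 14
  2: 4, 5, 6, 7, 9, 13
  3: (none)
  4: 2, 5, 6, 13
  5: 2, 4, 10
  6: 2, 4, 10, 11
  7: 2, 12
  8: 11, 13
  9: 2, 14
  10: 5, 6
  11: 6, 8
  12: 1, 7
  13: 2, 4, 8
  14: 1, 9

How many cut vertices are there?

Removing 2 increases the component count from 2 to 3, so 2 is a cut vertex.
By contrast removing 10 leaves 2 components; it is not a cut vertex. No other vertex is a cut vertex either.

1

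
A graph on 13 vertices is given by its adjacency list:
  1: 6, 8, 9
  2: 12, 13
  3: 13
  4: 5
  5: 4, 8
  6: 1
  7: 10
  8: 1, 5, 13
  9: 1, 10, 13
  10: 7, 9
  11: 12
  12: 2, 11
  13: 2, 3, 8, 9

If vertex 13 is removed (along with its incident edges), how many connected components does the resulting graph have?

With 13 gone, the remaining components are: {3}; {2, 11, 12}; {1, 4, 5, 6, 7, 8, 9, 10}.
That is 3 components.

3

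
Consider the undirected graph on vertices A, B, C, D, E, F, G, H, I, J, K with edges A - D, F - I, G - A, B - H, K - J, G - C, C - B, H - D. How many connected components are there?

E is isolated — a component by itself.
Starting from J we can reach J, K. That is one component of size 2.
Starting from F we can reach F, I. That is one component of size 2.
Starting from A we can reach A, B, C, D, G, H. That is one component of size 6.
Total: 4 components.

4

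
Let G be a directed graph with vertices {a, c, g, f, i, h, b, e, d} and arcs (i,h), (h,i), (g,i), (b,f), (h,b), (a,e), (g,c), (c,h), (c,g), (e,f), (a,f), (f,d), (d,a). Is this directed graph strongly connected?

There is no directed path from i to c, so the graph is not strongly connected.

No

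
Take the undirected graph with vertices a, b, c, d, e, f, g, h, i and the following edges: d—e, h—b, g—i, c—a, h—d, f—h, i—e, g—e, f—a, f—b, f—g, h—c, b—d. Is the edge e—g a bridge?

After removing e—g, the path e-i-g still connects them, so the edge is not a bridge.

No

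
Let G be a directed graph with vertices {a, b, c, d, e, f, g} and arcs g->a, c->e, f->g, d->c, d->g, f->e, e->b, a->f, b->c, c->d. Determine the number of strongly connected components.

1

{a, b, c, d, e, f, g} are all mutually reachable — one SCC of size 7.
That gives 1 strongly connected component.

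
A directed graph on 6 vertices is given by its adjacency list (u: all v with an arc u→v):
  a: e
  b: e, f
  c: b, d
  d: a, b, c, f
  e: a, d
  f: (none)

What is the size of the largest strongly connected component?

5

{a, b, c, d, e} are all mutually reachable — one SCC of size 5.
{f} is an SCC by itself.
The largest has 5 vertices.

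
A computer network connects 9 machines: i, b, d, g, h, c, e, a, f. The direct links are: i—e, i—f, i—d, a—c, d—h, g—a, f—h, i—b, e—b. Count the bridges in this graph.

The edges on the cycle i-e-b-i are not bridges since each lies on that cycle.
But removing g—a disconnects g from a; removing c—a disconnects c from a — these are bridges.
That makes 2 bridges.

2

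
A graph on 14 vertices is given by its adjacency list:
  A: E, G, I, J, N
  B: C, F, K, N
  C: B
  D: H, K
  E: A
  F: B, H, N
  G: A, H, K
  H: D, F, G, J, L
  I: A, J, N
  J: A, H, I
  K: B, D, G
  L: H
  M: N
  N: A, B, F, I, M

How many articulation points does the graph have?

4

Removing A increases the component count from 1 to 2, so A is a cut vertex.
Removing B increases the component count from 1 to 2, so B is a cut vertex.
Removing H increases the component count from 1 to 2, so H is a cut vertex.
Likewise N is a cut vertex.
By contrast removing K leaves 1 component; it is not a cut vertex. No other vertex is a cut vertex either.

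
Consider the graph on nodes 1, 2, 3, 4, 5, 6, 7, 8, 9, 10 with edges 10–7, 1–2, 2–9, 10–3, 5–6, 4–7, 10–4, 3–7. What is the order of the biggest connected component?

4

8 is isolated — a component by itself.
Starting from 5 we can reach 5, 6. That is one component of size 2.
Starting from 1 we can reach 1, 2, 9. That is one component of size 3.
Starting from 3 we can reach 3, 4, 7, 10. That is one component of size 4.
The largest has 4 vertices.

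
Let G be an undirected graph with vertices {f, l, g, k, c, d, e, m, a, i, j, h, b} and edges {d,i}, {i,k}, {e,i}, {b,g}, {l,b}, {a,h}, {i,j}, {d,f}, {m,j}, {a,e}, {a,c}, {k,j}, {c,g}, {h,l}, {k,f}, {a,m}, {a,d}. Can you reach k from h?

Yes

From h we can reach a, b, c, d, e, f, g, h, i, j, k, l, m, which includes k.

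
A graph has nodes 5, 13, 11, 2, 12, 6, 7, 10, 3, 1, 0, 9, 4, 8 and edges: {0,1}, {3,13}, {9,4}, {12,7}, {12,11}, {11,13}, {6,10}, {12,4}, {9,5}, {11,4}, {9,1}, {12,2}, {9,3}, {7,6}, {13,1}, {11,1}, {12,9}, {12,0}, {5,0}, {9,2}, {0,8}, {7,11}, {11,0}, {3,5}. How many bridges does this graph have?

The edges on the cycle 12-7-11-13-3-9-12 are not bridges since each lies on that cycle.
But removing 6 - 7 disconnects 6 from 7; removing 0 - 8 disconnects 0 from 8; removing 6 - 10 disconnects 6 from 10 — these are bridges.
That makes 3 bridges.

3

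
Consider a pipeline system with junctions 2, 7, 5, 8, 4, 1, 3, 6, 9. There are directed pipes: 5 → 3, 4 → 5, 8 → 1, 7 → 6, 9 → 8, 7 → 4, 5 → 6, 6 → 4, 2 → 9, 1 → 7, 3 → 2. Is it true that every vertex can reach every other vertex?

Yes

From 4 we can reach every vertex (1, 2, 3, 4, 5, 6, 7, 8, 9), and every vertex can reach 4 (1, 2, 3, 4, 5, 6, 7, 8, 9). So the whole graph is one strongly connected component.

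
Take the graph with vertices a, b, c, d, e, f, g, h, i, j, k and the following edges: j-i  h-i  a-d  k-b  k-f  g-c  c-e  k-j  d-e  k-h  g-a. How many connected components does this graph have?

2

Starting from a we can reach a, c, d, e, g. That is one component of size 5.
Starting from b we can reach b, f, h, i, j, k. That is one component of size 6.
Total: 2 components.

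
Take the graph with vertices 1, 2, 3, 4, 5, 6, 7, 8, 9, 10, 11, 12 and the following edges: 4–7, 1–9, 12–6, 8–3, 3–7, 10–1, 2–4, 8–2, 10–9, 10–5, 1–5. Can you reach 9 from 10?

From 10 we can reach 1, 5, 9, 10, which includes 9.

Yes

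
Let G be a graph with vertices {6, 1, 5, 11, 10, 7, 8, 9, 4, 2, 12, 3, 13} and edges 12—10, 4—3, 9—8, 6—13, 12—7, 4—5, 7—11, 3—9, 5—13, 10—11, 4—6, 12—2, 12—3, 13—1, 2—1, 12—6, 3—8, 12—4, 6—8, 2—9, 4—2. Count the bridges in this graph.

0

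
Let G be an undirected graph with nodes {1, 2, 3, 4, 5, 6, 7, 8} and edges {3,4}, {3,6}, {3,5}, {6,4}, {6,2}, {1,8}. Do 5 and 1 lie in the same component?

No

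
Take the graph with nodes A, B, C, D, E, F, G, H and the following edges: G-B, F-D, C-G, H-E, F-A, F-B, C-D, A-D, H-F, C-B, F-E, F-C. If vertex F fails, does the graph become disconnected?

Deleting F raises the number of components from 1 to 2, so F is a cut vertex.

Yes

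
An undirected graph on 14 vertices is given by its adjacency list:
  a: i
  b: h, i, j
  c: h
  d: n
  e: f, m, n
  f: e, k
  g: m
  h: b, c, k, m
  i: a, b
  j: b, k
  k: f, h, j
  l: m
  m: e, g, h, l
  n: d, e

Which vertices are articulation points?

b, e, h, i, m, n

Removing b increases the component count from 1 to 2, so b is a cut vertex.
Removing e increases the component count from 1 to 2, so e is a cut vertex.
Removing h increases the component count from 1 to 2, so h is a cut vertex.
Likewise i, m, n are cut vertices.
By contrast removing f leaves 1 component; it is not a cut vertex. No other vertex is a cut vertex either.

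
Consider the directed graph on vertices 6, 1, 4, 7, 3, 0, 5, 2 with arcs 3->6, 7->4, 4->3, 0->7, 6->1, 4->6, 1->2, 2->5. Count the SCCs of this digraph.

8

{2} is an SCC by itself.
{6} is an SCC by itself.
{3} is an SCC by itself.
{0} is an SCC by itself.
{5} is an SCC by itself.
(and 3 more singleton SCCs)
That gives 8 strongly connected components.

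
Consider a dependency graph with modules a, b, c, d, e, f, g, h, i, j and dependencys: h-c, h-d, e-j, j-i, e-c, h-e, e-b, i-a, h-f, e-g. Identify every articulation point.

e, h, i, j

Removing e increases the component count from 1 to 4, so e is a cut vertex.
Removing h increases the component count from 1 to 3, so h is a cut vertex.
Removing i increases the component count from 1 to 2, so i is a cut vertex.
Likewise j is a cut vertex.
By contrast removing a leaves 1 component; it is not a cut vertex. No other vertex is a cut vertex either.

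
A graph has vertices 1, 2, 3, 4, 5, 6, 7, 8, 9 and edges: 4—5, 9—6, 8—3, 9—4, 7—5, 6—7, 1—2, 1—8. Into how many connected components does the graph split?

Starting from 1 we can reach 1, 2, 3, 8. That is one component of size 4.
Starting from 4 we can reach 4, 5, 6, 7, 9. That is one component of size 5.
Total: 2 components.

2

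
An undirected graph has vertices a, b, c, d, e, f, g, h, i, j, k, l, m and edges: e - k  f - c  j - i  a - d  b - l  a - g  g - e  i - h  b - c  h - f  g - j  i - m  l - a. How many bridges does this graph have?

4

The edges on the cycle b-l-a-g-j-i-h-f-c-b are not bridges since each lies on that cycle.
But removing e - k disconnects e from k; removing m - i disconnects m from i; removing a - d disconnects a from d; removing e - g disconnects e from g — these are bridges.
That makes 4 bridges.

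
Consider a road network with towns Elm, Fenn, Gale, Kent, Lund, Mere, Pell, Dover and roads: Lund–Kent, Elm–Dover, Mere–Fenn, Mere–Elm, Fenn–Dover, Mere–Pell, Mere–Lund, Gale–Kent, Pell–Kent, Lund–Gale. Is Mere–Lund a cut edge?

After removing Mere–Lund, the path Mere-Pell-Kent-Lund still connects them, so the edge is not a bridge.

No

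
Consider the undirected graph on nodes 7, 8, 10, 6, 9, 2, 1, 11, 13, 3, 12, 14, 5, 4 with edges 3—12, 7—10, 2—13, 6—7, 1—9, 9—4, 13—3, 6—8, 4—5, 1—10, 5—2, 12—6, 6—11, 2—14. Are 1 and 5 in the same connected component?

Yes

From 1 we can reach 1, 2, 3, 4, 5, 6, 7, 8, 9, 10, 11, 12, 13, 14, which includes 5.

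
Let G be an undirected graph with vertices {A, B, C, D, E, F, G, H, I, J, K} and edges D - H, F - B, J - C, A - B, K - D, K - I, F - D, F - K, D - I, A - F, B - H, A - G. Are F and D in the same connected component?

Yes

From F we can reach A, B, D, F, G, H, I, K, which includes D.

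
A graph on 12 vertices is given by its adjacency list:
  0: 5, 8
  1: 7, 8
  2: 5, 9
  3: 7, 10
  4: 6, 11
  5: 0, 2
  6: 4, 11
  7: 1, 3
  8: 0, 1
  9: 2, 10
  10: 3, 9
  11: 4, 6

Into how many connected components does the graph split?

2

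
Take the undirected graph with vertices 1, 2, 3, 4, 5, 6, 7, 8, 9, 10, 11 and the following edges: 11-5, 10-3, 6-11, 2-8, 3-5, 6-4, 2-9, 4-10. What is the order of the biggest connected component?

6

1 is isolated — a component by itself.
7 is isolated — a component by itself.
Starting from 2 we can reach 2, 8, 9. That is one component of size 3.
Starting from 3 we can reach 3, 4, 5, 6, 10, 11. That is one component of size 6.
The largest has 6 vertices.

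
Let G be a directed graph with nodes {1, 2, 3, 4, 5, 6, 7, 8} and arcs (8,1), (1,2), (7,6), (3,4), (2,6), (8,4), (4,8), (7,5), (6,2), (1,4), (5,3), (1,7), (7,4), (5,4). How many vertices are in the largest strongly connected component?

{1, 3, 4, 5, 7, 8} are all mutually reachable — one SCC of size 6.
{2, 6} are all mutually reachable — one SCC of size 2.
The largest has 6 vertices.

6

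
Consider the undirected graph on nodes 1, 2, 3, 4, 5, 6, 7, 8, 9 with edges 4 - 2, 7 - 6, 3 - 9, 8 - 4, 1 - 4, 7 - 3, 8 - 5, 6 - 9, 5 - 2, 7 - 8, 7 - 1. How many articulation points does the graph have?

1

Removing 7 increases the component count from 1 to 2, so 7 is a cut vertex.
By contrast removing 8 leaves 1 component; it is not a cut vertex. No other vertex is a cut vertex either.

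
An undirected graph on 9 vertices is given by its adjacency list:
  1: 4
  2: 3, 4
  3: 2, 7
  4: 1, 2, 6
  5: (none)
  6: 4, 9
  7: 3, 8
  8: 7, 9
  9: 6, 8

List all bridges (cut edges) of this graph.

The edges on the cycle 2-4-6-9-8-7-3-2 are not bridges since each lies on that cycle.
But removing 4-1 disconnects 4 from 1 — this is a bridge.

1-4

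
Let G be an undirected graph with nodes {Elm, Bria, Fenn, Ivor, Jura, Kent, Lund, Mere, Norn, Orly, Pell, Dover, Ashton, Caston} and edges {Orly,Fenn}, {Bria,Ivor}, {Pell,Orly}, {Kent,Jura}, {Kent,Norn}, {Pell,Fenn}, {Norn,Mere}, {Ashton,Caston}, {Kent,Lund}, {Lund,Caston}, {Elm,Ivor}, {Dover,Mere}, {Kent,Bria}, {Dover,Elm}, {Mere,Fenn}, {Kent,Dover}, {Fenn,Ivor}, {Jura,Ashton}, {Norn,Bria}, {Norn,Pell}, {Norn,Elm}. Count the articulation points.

1

Removing Kent increases the component count from 1 to 2, so Kent is a cut vertex.
By contrast removing Elm leaves 1 component; it is not a cut vertex. No other vertex is a cut vertex either.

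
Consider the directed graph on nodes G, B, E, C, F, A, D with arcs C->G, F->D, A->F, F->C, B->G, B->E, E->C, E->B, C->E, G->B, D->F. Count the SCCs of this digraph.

{B, C, E, G} are all mutually reachable — one SCC of size 4.
{D, F} are all mutually reachable — one SCC of size 2.
{A} is an SCC by itself.
That gives 3 strongly connected components.

3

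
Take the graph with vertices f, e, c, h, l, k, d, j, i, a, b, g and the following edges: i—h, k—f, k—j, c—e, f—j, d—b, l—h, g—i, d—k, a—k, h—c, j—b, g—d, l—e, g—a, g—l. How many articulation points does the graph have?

Removing g increases the component count from 1 to 2, so g is a cut vertex.
By contrast removing e leaves 1 component; it is not a cut vertex. No other vertex is a cut vertex either.

1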